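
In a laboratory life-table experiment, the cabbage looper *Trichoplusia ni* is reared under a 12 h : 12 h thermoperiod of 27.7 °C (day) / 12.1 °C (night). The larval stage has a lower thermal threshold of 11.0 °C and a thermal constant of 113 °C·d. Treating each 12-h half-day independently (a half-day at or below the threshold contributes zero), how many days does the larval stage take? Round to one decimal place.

Day half: max(0, 27.7 − 11.0) × 0.5 = 16.7 × 0.5 = 8.35 DD.
Night half: max(0, 12.1 − 11.0) × 0.5 = 1.1 × 0.5 = 0.55 DD.
Per 24 h: 8.90 DD/day.
Duration = 113 / 8.90 = 12.697 ≈ 12.7 days.

12.7 days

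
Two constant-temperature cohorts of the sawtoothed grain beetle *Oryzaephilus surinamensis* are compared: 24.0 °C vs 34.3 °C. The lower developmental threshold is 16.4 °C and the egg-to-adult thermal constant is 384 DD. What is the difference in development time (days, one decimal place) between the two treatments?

29.1 days

At 24.0 °C: 384 / (24.0 − 16.4) = 384 / 7.6 = 50.526 d.
At 34.3 °C: 384 / (34.3 − 16.4) = 384 / 17.9 = 21.453 d.
Difference = |50.526 − 21.453| = 29.074 ≈ 29.1 days.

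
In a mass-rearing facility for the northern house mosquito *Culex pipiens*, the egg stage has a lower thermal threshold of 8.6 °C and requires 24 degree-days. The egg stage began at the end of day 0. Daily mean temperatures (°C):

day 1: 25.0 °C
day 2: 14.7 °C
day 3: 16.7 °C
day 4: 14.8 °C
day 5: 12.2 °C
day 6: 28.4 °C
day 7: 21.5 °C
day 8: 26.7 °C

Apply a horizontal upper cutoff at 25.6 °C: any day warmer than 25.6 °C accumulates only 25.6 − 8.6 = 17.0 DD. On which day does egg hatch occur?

day 3

Daily DD above 8.6 °C (capped at 17.0): 16.4, 6.1, 8.1, 6.2, 3.6, 17.0, 12.9, 17.0.
Cumulative: 16.4, 22.5, 30.6, 36.8, 40.4, 57.4, 70.3, 87.3.
The total first reaches 24 DD on day 3.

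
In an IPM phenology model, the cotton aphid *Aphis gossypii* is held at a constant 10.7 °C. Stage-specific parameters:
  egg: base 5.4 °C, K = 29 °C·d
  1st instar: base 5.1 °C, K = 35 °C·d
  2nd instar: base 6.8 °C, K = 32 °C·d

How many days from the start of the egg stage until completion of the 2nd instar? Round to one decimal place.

egg: 29 / (10.7 − 5.4) = 29 / 5.3 = 5.472 d.
1st instar: 35 / (10.7 − 5.1) = 35 / 5.6 = 6.250 d.
2nd instar: 32 / (10.7 − 6.8) = 32 / 3.9 = 8.205 d.
Sum = 19.927 ≈ 19.9 days.

19.9 days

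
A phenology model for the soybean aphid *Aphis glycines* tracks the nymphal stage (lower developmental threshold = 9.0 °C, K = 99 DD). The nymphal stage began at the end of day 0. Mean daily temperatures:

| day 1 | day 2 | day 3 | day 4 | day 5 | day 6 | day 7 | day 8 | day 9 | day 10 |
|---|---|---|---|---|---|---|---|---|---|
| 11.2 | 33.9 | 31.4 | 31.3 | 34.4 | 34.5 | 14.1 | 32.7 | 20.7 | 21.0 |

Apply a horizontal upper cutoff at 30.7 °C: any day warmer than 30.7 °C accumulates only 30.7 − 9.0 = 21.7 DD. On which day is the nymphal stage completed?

day 6

Daily DD above 9.0 °C (capped at 21.7): 2.2, 21.7, 21.7, 21.7, 21.7, 21.7, 5.1, 21.7, 11.7, 12.0.
Cumulative: 2.2, 23.9, 45.6, 67.3, 89.0, 110.7, 115.8, 137.5, 149.2, 161.2.
The total first reaches 99 DD on day 6.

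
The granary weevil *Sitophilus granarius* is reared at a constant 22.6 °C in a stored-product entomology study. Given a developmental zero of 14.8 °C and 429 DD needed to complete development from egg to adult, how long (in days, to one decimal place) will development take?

Daily accumulation = 22.6 − 14.8 = 7.8 DD/day.
Duration = 429 / 7.8 = 55.000 ≈ 55.0 days.

55.0 days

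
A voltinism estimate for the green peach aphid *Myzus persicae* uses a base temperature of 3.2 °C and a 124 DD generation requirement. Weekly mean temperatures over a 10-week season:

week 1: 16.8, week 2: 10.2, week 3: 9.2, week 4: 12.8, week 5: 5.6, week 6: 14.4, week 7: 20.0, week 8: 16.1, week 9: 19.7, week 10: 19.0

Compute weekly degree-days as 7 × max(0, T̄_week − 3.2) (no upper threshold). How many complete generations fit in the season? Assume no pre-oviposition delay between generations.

6 generations

Weekly DD (7 × max(0, T̄ − 3.2)): 95.2, 49.0, 42.0, 67.2, 16.8, 78.4, 117.6, 90.3, 115.5, 110.6.
Season total = 782.6 DD.
Complete generations = ⌊782.6 / 124⌋ = 6.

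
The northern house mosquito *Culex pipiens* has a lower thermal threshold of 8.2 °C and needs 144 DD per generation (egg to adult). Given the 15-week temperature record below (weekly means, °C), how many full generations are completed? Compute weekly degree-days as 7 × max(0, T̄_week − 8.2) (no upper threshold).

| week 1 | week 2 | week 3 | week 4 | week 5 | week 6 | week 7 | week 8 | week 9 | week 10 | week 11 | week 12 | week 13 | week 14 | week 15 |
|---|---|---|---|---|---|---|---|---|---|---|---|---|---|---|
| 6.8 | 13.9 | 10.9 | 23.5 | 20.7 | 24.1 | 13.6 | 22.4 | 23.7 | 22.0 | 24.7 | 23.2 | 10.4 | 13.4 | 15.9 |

Weekly DD (7 × max(0, T̄ − 8.2)): 0.0, 39.9, 18.9, 107.1, 87.5, 111.3, 37.8, 99.4, 108.5, 96.6, 115.5, 105.0, 15.4, 36.4, 53.9.
Season total = 1033.2 DD.
Complete generations = ⌊1033.2 / 144⌋ = 7.

7 generations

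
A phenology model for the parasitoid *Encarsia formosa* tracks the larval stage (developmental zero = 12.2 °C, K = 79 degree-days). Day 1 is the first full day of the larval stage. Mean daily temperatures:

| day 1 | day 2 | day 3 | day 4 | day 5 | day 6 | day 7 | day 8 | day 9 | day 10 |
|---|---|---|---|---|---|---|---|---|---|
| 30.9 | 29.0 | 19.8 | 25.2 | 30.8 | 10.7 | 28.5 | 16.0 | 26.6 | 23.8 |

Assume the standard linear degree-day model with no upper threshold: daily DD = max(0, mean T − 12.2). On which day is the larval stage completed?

Daily DD above 12.2 °C: 18.7, 16.8, 7.6, 13.0, 18.6, 0.0, 16.3, 3.8, 14.4, 11.6.
Cumulative: 18.7, 35.5, 43.1, 56.1, 74.7, 74.7, 91.0, 94.8, 109.2, 120.8.
The total first reaches 79 DD on day 7.

day 7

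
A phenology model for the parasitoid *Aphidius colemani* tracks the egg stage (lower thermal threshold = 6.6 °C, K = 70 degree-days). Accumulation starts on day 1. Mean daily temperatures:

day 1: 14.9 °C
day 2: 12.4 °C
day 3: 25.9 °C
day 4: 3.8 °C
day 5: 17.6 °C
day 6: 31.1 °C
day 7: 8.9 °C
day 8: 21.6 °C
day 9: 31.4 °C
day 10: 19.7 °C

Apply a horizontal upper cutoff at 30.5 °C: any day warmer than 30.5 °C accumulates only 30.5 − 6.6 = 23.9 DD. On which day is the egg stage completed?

Daily DD above 6.6 °C (capped at 23.9): 8.3, 5.8, 19.3, 0.0, 11.0, 23.9, 2.3, 15.0, 23.9, 13.1.
Cumulative: 8.3, 14.1, 33.4, 33.4, 44.4, 68.3, 70.6, 85.6, 109.5, 122.6.
The total first reaches 70 DD on day 7.

day 7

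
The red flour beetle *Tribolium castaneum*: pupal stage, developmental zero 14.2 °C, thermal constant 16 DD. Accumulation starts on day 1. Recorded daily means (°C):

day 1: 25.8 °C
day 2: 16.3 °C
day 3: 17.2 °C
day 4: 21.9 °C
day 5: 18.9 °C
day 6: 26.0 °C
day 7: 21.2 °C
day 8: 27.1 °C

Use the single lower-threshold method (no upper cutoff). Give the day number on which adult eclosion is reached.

day 3

Daily DD above 14.2 °C: 11.6, 2.1, 3.0, 7.7, 4.7, 11.8, 7.0, 12.9.
Cumulative: 11.6, 13.7, 16.7, 24.4, 29.1, 40.9, 47.9, 60.8.
The total first reaches 16 DD on day 3.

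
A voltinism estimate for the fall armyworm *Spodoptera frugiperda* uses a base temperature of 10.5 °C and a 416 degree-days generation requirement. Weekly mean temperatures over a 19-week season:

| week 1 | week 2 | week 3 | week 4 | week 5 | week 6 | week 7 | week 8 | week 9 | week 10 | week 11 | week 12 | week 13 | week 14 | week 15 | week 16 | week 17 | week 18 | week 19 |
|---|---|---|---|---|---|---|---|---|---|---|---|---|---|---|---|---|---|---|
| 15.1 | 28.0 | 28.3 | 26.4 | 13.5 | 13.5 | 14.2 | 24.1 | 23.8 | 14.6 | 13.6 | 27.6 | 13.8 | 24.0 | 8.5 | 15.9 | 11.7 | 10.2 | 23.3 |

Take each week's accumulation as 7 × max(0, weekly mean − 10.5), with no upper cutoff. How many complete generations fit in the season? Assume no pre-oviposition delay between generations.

Weekly DD (7 × max(0, T̄ − 10.5)): 32.2, 122.5, 124.6, 111.3, 21.0, 21.0, 25.9, 95.2, 93.1, 28.7, 21.7, 119.7, 23.1, 94.5, 0.0, 37.8, 8.4, 0.0, 89.6.
Season total = 1070.3 DD.
Complete generations = ⌊1070.3 / 416⌋ = 2.

2 generations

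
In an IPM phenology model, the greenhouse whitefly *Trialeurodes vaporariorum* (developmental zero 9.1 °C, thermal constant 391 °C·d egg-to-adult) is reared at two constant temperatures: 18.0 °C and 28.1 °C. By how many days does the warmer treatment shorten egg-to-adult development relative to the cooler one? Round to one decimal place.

23.4 days

At 18.0 °C: 391 / (18.0 − 9.1) = 391 / 8.9 = 43.933 d.
At 28.1 °C: 391 / (28.1 − 9.1) = 391 / 19.0 = 20.579 d.
Difference = |43.933 − 20.579| = 23.354 ≈ 23.4 days.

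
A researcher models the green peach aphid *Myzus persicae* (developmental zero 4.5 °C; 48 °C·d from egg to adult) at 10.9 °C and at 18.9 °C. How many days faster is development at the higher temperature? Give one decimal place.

At 10.9 °C: 48 / (10.9 − 4.5) = 48 / 6.4 = 7.500 d.
At 18.9 °C: 48 / (18.9 − 4.5) = 48 / 14.4 = 3.333 d.
Difference = |7.500 − 3.333| = 4.167 ≈ 4.2 days.

4.2 days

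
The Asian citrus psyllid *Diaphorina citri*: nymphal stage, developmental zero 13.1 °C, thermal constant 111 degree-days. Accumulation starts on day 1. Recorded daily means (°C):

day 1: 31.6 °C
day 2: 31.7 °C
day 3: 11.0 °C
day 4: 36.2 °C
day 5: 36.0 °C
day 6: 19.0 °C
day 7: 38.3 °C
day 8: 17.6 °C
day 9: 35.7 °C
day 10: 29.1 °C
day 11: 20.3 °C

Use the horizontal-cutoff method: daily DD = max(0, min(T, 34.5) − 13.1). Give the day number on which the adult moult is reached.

day 8

Daily DD above 13.1 °C (capped at 21.4): 18.5, 18.6, 0.0, 21.4, 21.4, 5.9, 21.4, 4.5, 21.4, 16.0, 7.2.
Cumulative: 18.5, 37.1, 37.1, 58.5, 79.9, 85.8, 107.2, 111.7, 133.1, 149.1, 156.3.
The total first reaches 111 DD on day 8.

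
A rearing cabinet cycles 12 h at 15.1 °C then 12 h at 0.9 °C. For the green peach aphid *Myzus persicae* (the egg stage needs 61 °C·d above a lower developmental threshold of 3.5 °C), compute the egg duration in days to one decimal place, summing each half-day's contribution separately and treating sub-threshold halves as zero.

10.5 days

Day half: max(0, 15.1 − 3.5) × 0.5 = 11.6 × 0.5 = 5.80 DD.
Night half: max(0, 0.9 − 3.5) × 0.5 = 0.0 × 0.5 = 0.00 DD.
Per 24 h: 5.80 DD/day.
Duration = 61 / 5.80 = 10.517 ≈ 10.5 days.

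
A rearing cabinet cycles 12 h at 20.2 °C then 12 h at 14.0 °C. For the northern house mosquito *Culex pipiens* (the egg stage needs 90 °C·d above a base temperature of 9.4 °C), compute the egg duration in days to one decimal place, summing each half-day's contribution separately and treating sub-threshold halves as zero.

11.7 days

Day half: max(0, 20.2 − 9.4) × 0.5 = 10.8 × 0.5 = 5.40 DD.
Night half: max(0, 14.0 − 9.4) × 0.5 = 4.6 × 0.5 = 2.30 DD.
Per 24 h: 7.70 DD/day.
Duration = 90 / 7.70 = 11.688 ≈ 11.7 days.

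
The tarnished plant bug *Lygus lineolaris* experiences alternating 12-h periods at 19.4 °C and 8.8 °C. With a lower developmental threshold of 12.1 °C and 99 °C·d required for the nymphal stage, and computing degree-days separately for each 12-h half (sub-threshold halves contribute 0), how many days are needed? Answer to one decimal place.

Day half: max(0, 19.4 − 12.1) × 0.5 = 7.3 × 0.5 = 3.65 DD.
Night half: max(0, 8.8 − 12.1) × 0.5 = 0.0 × 0.5 = 0.00 DD.
Per 24 h: 3.65 DD/day.
Duration = 99 / 3.65 = 27.123 ≈ 27.1 days.

27.1 days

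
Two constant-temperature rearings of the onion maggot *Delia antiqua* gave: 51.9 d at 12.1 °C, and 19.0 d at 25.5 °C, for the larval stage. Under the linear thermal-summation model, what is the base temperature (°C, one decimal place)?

Equal thermal constants: D₁(T₁ − T_b) = D₂(T₂ − T_b).
51.9·(12.1 − T_b) = 19.0·(25.5 − T_b)
T_b = (51.9·12.1 − 19.0·25.5) / (51.9 − 19.0) = 143.49 / 32.9 = 4.361 °C ≈ 4.4 °C.

4.4 °C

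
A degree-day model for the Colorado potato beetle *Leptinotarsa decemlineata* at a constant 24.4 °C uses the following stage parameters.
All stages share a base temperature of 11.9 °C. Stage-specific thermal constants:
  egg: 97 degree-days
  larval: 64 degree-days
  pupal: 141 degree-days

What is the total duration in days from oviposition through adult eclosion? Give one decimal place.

Daily accumulation at 24.4 °C = 24.4 − 11.9 = 12.5 DD/day.
Total K = 97 + 64 + 141 = 302 DD.
Total duration = 302 / 12.5 = 24.160 ≈ 24.2 days.

24.2 days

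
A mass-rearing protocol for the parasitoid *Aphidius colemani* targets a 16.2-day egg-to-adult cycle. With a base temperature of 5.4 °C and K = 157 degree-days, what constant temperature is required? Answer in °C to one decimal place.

15.1 °C

Required daily accumulation = 157 / 16.2 = 9.691 DD/day.
T = T_base + 9.691 = 5.4 + 9.691 = 15.091 ≈ 15.1 °C.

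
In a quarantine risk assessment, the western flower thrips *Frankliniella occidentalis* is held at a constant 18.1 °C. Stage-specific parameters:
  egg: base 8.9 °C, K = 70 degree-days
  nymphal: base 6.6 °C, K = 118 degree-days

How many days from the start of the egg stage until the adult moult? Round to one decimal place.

17.9 days

egg: 70 / (18.1 − 8.9) = 70 / 9.2 = 7.609 d.
nymphal: 118 / (18.1 − 6.6) = 118 / 11.5 = 10.261 d.
Sum = 17.870 ≈ 17.9 days.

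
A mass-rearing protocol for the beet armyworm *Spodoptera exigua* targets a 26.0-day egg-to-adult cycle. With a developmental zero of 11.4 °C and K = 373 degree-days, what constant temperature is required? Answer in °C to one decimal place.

Required daily accumulation = 373 / 26.0 = 14.346 DD/day.
T = T_base + 14.346 = 11.4 + 14.346 = 25.746 ≈ 25.7 °C.

25.7 °C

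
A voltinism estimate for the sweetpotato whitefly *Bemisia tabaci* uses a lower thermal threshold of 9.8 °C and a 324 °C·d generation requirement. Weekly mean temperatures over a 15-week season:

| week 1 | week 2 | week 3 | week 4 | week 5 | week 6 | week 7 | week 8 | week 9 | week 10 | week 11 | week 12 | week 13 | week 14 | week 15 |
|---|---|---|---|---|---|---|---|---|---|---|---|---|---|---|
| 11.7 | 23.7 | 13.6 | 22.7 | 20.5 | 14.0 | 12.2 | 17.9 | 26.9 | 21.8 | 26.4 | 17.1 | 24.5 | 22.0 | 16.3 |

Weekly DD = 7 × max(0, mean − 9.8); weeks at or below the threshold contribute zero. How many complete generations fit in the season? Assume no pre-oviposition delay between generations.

Weekly DD (7 × max(0, T̄ − 9.8)): 13.3, 97.3, 26.6, 90.3, 74.9, 29.4, 16.8, 56.7, 119.7, 84.0, 116.2, 51.1, 102.9, 85.4, 45.5.
Season total = 1010.1 DD.
Complete generations = ⌊1010.1 / 324⌋ = 3.

3 generations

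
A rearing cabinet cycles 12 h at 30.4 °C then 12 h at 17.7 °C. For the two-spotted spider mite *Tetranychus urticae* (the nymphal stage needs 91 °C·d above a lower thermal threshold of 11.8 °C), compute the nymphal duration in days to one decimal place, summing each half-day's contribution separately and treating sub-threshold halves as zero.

7.4 days

Day half: max(0, 30.4 − 11.8) × 0.5 = 18.6 × 0.5 = 9.30 DD.
Night half: max(0, 17.7 − 11.8) × 0.5 = 5.9 × 0.5 = 2.95 DD.
Per 24 h: 12.25 DD/day.
Duration = 91 / 12.25 = 7.429 ≈ 7.4 days.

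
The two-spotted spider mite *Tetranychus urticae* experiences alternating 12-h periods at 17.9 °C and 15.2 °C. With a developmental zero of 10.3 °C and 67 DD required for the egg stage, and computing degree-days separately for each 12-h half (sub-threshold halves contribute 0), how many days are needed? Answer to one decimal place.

10.7 days

Day half: max(0, 17.9 − 10.3) × 0.5 = 7.6 × 0.5 = 3.80 DD.
Night half: max(0, 15.2 − 10.3) × 0.5 = 4.9 × 0.5 = 2.45 DD.
Per 24 h: 6.25 DD/day.
Duration = 67 / 6.25 = 10.720 ≈ 10.7 days.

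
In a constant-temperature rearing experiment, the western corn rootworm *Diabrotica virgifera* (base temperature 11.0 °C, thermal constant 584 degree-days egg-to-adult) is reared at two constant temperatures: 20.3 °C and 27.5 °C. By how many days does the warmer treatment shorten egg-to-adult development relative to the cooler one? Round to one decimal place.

27.4 days

At 20.3 °C: 584 / (20.3 − 11.0) = 584 / 9.3 = 62.796 d.
At 27.5 °C: 584 / (27.5 − 11.0) = 584 / 16.5 = 35.394 d.
Difference = |62.796 − 35.394| = 27.402 ≈ 27.4 days.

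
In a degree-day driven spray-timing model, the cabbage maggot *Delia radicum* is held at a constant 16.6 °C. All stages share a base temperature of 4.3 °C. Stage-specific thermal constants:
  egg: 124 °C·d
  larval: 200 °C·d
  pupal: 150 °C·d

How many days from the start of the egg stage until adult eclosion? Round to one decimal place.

Daily accumulation at 16.6 °C = 16.6 − 4.3 = 12.3 DD/day.
Total K = 124 + 200 + 150 = 474 DD.
Total duration = 474 / 12.3 = 38.537 ≈ 38.5 days.

38.5 days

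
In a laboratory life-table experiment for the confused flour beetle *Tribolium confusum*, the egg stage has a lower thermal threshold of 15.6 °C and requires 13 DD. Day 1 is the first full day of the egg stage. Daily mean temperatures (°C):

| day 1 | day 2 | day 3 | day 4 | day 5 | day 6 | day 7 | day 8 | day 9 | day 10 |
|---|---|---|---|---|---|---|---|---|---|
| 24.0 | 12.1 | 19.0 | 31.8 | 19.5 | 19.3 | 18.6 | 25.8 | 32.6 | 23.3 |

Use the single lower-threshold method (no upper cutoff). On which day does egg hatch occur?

Daily DD above 15.6 °C: 8.4, 0.0, 3.4, 16.2, 3.9, 3.7, 3.0, 10.2, 17.0, 7.7.
Cumulative: 8.4, 8.4, 11.8, 28.0, 31.9, 35.6, 38.6, 48.8, 65.8, 73.5.
The total first reaches 13 DD on day 4.

day 4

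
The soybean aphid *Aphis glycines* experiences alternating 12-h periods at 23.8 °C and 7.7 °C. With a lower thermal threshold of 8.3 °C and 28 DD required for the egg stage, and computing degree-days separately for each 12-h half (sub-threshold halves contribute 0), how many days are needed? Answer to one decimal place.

Day half: max(0, 23.8 − 8.3) × 0.5 = 15.5 × 0.5 = 7.75 DD.
Night half: max(0, 7.7 − 8.3) × 0.5 = 0.0 × 0.5 = 0.00 DD.
Per 24 h: 7.75 DD/day.
Duration = 28 / 7.75 = 3.613 ≈ 3.6 days.

3.6 days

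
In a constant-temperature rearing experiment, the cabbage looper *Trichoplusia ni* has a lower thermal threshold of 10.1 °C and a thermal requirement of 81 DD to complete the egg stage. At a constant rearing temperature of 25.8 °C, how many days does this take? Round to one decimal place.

5.2 days

Daily accumulation = 25.8 − 10.1 = 15.7 DD/day.
Duration = 81 / 15.7 = 5.159 ≈ 5.2 days.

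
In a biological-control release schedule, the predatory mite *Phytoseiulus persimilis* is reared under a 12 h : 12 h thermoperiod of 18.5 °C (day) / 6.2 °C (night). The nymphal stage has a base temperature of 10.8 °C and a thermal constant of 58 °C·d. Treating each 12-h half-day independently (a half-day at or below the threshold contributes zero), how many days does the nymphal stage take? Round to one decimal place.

15.1 days

Day half: max(0, 18.5 − 10.8) × 0.5 = 7.7 × 0.5 = 3.85 DD.
Night half: max(0, 6.2 − 10.8) × 0.5 = 0.0 × 0.5 = 0.00 DD.
Per 24 h: 3.85 DD/day.
Duration = 58 / 3.85 = 15.065 ≈ 15.1 days.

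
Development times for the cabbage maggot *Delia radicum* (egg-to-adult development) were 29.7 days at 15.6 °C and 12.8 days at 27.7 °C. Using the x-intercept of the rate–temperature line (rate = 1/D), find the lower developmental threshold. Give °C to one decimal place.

6.4 °C

Equal thermal constants: D₁(T₁ − T_b) = D₂(T₂ − T_b).
29.7·(15.6 − T_b) = 12.8·(27.7 − T_b)
T_b = (29.7·15.6 − 12.8·27.7) / (29.7 − 12.8) = 108.76 / 16.9 = 6.436 °C ≈ 6.4 °C.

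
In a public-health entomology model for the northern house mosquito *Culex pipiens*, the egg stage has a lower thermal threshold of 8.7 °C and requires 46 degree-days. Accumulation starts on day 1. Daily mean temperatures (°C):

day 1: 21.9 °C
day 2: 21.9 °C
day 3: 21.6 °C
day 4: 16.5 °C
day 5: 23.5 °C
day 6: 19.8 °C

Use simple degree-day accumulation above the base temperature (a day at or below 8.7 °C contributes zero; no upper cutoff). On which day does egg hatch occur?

day 4

Daily DD above 8.7 °C: 13.2, 13.2, 12.9, 7.8, 14.8, 11.1.
Cumulative: 13.2, 26.4, 39.3, 47.1, 61.9, 73.0.
The total first reaches 46 DD on day 4.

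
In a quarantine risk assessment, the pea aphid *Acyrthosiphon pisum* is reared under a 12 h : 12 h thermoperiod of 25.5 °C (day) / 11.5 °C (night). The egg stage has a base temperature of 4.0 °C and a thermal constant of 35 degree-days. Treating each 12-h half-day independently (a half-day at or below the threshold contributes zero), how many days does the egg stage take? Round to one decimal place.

2.4 days

Day half: max(0, 25.5 − 4.0) × 0.5 = 21.5 × 0.5 = 10.75 DD.
Night half: max(0, 11.5 − 4.0) × 0.5 = 7.5 × 0.5 = 3.75 DD.
Per 24 h: 14.50 DD/day.
Duration = 35 / 14.50 = 2.414 ≈ 2.4 days.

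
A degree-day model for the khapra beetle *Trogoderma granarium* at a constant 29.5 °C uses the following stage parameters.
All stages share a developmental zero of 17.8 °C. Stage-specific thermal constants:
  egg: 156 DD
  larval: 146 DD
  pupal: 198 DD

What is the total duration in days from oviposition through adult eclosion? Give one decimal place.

42.7 days

Daily accumulation at 29.5 °C = 29.5 − 17.8 = 11.7 DD/day.
Total K = 156 + 146 + 198 = 500 DD.
Total duration = 500 / 11.7 = 42.735 ≈ 42.7 days.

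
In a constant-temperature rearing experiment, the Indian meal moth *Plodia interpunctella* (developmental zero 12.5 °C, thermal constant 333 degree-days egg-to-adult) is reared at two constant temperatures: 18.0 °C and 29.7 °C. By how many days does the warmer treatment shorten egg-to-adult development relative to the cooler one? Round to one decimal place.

41.2 days

At 18.0 °C: 333 / (18.0 − 12.5) = 333 / 5.5 = 60.545 d.
At 29.7 °C: 333 / (29.7 − 12.5) = 333 / 17.2 = 19.360 d.
Difference = |60.545 − 19.360| = 41.185 ≈ 41.2 days.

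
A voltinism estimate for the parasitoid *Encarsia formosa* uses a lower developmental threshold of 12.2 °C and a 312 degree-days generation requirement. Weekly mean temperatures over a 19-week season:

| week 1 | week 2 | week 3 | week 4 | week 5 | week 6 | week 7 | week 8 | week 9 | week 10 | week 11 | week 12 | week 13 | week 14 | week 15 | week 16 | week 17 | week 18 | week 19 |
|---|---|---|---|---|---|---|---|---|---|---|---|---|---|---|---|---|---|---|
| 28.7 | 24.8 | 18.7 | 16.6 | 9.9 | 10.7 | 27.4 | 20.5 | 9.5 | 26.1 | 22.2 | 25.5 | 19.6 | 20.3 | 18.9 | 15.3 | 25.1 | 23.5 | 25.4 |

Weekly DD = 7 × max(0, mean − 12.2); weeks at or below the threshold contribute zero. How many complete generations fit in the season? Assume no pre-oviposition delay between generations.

Weekly DD (7 × max(0, T̄ − 12.2)): 115.5, 88.2, 45.5, 30.8, 0.0, 0.0, 106.4, 58.1, 0.0, 97.3, 70.0, 93.1, 51.8, 56.7, 46.9, 21.7, 90.3, 79.1, 92.4.
Season total = 1143.8 DD.
Complete generations = ⌊1143.8 / 312⌋ = 3.

3 generations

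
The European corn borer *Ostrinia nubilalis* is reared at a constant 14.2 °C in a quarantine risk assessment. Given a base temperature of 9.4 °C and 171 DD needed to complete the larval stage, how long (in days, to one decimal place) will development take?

35.6 days

Daily accumulation = 14.2 − 9.4 = 4.8 DD/day.
Duration = 171 / 4.8 = 35.625 ≈ 35.6 days.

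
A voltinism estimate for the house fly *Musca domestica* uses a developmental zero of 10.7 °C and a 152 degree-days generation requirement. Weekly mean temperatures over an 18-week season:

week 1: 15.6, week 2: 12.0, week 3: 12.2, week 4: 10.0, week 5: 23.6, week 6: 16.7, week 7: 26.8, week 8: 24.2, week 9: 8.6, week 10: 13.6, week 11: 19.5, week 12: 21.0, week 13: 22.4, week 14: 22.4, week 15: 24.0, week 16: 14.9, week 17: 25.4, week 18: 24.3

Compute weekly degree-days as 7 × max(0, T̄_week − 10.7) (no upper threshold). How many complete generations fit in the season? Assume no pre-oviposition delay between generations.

6 generations

Weekly DD (7 × max(0, T̄ − 10.7)): 34.3, 9.1, 10.5, 0.0, 90.3, 42.0, 112.7, 94.5, 0.0, 20.3, 61.6, 72.1, 81.9, 81.9, 93.1, 29.4, 102.9, 95.2.
Season total = 1031.8 DD.
Complete generations = ⌊1031.8 / 152⌋ = 6.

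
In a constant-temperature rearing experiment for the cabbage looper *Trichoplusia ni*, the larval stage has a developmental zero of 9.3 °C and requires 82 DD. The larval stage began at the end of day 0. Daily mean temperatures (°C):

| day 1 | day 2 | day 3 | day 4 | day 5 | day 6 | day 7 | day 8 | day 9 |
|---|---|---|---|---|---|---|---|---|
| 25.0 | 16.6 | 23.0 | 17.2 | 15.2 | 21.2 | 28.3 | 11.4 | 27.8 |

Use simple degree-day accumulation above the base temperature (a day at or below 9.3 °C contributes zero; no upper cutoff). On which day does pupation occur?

Daily DD above 9.3 °C: 15.7, 7.3, 13.7, 7.9, 5.9, 11.9, 19.0, 2.1, 18.5.
Cumulative: 15.7, 23.0, 36.7, 44.6, 50.5, 62.4, 81.4, 83.5, 102.0.
The total first reaches 82 DD on day 8.

day 8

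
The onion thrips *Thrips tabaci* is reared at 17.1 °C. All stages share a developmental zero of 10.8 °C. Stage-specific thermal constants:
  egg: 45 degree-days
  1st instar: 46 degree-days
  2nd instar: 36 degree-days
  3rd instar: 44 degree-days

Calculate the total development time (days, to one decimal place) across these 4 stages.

Daily accumulation at 17.1 °C = 17.1 − 10.8 = 6.3 DD/day.
Total K = 45 + 46 + 36 + 44 = 171 DD.
Total duration = 171 / 6.3 = 27.143 ≈ 27.1 days.

27.1 days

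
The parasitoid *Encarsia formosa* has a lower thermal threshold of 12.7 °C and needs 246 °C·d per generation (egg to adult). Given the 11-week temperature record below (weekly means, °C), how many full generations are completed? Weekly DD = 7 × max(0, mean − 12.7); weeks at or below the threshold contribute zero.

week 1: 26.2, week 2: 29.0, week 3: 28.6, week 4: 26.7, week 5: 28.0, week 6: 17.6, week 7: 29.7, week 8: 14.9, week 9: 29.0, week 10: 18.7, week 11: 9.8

Weekly DD (7 × max(0, T̄ − 12.7)): 94.5, 114.1, 111.3, 98.0, 107.1, 34.3, 119.0, 15.4, 114.1, 42.0, 0.0.
Season total = 849.8 DD.
Complete generations = ⌊849.8 / 246⌋ = 3.

3 generations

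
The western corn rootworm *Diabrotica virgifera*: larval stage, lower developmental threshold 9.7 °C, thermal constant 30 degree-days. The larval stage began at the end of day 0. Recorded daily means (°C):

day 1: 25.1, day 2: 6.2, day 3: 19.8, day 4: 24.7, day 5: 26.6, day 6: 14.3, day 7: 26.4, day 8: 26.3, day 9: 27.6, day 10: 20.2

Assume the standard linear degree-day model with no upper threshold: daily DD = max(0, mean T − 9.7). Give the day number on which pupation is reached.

Daily DD above 9.7 °C: 15.4, 0.0, 10.1, 15.0, 16.9, 4.6, 16.7, 16.6, 17.9, 10.5.
Cumulative: 15.4, 15.4, 25.5, 40.5, 57.4, 62.0, 78.7, 95.3, 113.2, 123.7.
The total first reaches 30 DD on day 4.

day 4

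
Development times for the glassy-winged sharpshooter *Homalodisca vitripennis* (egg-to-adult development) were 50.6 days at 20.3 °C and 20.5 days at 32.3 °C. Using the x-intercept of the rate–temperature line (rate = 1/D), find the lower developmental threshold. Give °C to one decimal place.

Under the model K = D·(T − T_b), so D₁·(T₁ − T_b) = D₂·(T₂ − T_b).
50.6·(20.3 − T_b) = 20.5·(32.3 − T_b)
T_b = (50.6·20.3 − 20.5·32.3) / (50.6 − 20.5) = 365.03 / 30.1 = 12.127 °C ≈ 12.1 °C.

12.1 °C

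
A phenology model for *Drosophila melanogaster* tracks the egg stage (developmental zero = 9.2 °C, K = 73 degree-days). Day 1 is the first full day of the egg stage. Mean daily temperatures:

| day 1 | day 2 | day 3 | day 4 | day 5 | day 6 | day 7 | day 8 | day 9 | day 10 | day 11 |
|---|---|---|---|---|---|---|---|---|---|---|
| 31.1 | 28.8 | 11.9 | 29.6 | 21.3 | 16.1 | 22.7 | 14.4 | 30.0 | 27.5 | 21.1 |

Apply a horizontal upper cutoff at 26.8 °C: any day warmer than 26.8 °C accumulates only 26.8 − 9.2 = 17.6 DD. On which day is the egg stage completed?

day 6

Daily DD above 9.2 °C (capped at 17.6): 17.6, 17.6, 2.7, 17.6, 12.1, 6.9, 13.5, 5.2, 17.6, 17.6, 11.9.
Cumulative: 17.6, 35.2, 37.9, 55.5, 67.6, 74.5, 88.0, 93.2, 110.8, 128.4, 140.3.
The total first reaches 73 DD on day 6.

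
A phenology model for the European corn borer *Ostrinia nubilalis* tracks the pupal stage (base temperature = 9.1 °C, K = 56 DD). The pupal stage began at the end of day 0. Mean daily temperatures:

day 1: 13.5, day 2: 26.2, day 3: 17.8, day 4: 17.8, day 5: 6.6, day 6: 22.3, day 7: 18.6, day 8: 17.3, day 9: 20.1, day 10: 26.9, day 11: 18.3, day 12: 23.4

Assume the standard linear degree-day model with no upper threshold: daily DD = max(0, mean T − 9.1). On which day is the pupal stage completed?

Daily DD above 9.1 °C: 4.4, 17.1, 8.7, 8.7, 0.0, 13.2, 9.5, 8.2, 11.0, 17.8, 9.2, 14.3.
Cumulative: 4.4, 21.5, 30.2, 38.9, 38.9, 52.1, 61.6, 69.8, 80.8, 98.6, 107.8, 122.1.
The total first reaches 56 DD on day 7.

day 7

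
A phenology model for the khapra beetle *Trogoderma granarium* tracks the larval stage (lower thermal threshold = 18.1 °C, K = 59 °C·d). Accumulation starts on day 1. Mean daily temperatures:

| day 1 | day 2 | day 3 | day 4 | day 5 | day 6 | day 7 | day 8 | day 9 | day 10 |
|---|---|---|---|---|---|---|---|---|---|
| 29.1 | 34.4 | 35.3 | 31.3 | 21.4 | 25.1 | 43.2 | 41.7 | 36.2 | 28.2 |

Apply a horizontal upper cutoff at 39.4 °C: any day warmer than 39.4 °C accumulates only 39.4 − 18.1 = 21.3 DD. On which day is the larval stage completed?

day 5

Daily DD above 18.1 °C (capped at 21.3): 11.0, 16.3, 17.2, 13.2, 3.3, 7.0, 21.3, 21.3, 18.1, 10.1.
Cumulative: 11.0, 27.3, 44.5, 57.7, 61.0, 68.0, 89.3, 110.6, 128.7, 138.8.
The total first reaches 59 DD on day 5.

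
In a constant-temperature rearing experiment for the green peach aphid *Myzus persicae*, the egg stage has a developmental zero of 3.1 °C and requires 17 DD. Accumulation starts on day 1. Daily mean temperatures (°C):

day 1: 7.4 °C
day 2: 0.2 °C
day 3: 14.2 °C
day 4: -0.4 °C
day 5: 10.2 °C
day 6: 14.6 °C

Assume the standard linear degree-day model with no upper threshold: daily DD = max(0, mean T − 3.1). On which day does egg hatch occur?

Daily DD above 3.1 °C: 4.3, 0.0, 11.1, 0.0, 7.1, 11.5.
Cumulative: 4.3, 4.3, 15.4, 15.4, 22.5, 34.0.
The total first reaches 17 DD on day 5.

day 5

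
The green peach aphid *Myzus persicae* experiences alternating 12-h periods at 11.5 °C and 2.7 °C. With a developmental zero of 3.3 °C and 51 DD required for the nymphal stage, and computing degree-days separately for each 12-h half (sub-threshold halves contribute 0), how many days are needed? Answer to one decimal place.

12.4 days

Day half: max(0, 11.5 − 3.3) × 0.5 = 8.2 × 0.5 = 4.10 DD.
Night half: max(0, 2.7 − 3.3) × 0.5 = 0.0 × 0.5 = 0.00 DD.
Per 24 h: 4.10 DD/day.
Duration = 51 / 4.10 = 12.439 ≈ 12.4 days.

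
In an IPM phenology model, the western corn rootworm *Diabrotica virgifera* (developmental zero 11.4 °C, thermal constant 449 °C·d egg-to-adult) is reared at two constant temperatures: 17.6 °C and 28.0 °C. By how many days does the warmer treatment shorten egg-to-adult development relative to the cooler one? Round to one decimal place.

45.4 days

At 17.6 °C: 449 / (17.6 − 11.4) = 449 / 6.2 = 72.419 d.
At 28.0 °C: 449 / (28.0 − 11.4) = 449 / 16.6 = 27.048 d.
Difference = |72.419 − 27.048| = 45.371 ≈ 45.4 days.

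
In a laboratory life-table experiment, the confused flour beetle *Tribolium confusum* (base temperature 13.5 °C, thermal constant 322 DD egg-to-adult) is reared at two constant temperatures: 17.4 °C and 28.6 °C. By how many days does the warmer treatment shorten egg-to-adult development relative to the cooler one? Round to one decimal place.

At 17.4 °C: 322 / (17.4 − 13.5) = 322 / 3.9 = 82.564 d.
At 28.6 °C: 322 / (28.6 − 13.5) = 322 / 15.1 = 21.325 d.
Difference = |82.564 − 21.325| = 61.240 ≈ 61.2 days.

61.2 days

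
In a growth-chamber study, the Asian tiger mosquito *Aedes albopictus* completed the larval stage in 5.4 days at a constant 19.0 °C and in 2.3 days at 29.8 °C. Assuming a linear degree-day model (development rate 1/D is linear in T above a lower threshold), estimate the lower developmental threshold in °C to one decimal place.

11.0 °C

Linear rate model ⇒ the product D·(T − T_b) is constant across temperatures.
5.4·(19.0 − T_b) = 2.3·(29.8 − T_b)
T_b = (5.4·19.0 − 2.3·29.8) / (5.4 − 2.3) = 34.06 / 3.1 = 10.987 °C ≈ 11.0 °C.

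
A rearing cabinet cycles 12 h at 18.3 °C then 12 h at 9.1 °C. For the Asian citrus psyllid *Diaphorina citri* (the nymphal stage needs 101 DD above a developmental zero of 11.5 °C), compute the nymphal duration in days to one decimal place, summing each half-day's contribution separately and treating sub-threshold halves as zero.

29.7 days

Day half: max(0, 18.3 − 11.5) × 0.5 = 6.8 × 0.5 = 3.40 DD.
Night half: max(0, 9.1 − 11.5) × 0.5 = 0.0 × 0.5 = 0.00 DD.
Per 24 h: 3.40 DD/day.
Duration = 101 / 3.40 = 29.706 ≈ 29.7 days.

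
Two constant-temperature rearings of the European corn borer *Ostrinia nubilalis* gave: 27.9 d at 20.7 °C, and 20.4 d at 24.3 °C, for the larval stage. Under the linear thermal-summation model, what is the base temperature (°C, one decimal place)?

10.9 °C

Under the model K = D·(T − T_b), so D₁·(T₁ − T_b) = D₂·(T₂ − T_b).
27.9·(20.7 − T_b) = 20.4·(24.3 − T_b)
T_b = (27.9·20.7 − 20.4·24.3) / (27.9 − 20.4) = 81.81 / 7.5 = 10.908 °C ≈ 10.9 °C.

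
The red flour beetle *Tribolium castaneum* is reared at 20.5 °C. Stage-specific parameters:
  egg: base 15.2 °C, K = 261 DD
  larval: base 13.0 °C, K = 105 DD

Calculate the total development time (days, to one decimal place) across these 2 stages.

63.2 days

egg: 261 / (20.5 − 15.2) = 261 / 5.3 = 49.245 d.
larval: 105 / (20.5 − 13.0) = 105 / 7.5 = 14.000 d.
Sum = 63.245 ≈ 63.2 days.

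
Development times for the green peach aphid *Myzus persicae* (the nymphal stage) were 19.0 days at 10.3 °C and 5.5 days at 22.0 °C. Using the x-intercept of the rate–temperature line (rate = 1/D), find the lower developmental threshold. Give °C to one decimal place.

Under the model K = D·(T − T_b), so D₁·(T₁ − T_b) = D₂·(T₂ − T_b).
19.0·(10.3 − T_b) = 5.5·(22.0 − T_b)
T_b = (19.0·10.3 − 5.5·22.0) / (19.0 − 5.5) = 74.70 / 13.5 = 5.533 °C ≈ 5.5 °C.

5.5 °C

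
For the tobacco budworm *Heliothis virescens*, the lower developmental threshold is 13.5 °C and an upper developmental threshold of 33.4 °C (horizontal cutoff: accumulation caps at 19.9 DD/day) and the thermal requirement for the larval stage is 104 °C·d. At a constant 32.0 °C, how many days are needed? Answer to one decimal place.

Daily accumulation = 32.0 − 13.5 = 18.5 DD/day.
Duration = 104 / 18.5 = 5.622 ≈ 5.6 days.

5.6 days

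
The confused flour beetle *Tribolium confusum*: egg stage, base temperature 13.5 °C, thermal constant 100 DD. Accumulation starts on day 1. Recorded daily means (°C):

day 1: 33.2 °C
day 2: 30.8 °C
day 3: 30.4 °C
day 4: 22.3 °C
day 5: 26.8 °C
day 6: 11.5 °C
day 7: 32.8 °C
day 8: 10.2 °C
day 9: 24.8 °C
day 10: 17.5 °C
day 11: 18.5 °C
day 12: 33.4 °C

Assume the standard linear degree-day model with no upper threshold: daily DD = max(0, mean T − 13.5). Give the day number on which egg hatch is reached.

Daily DD above 13.5 °C: 19.7, 17.3, 16.9, 8.8, 13.3, 0.0, 19.3, 0.0, 11.3, 4.0, 5.0, 19.9.
Cumulative: 19.7, 37.0, 53.9, 62.7, 76.0, 76.0, 95.3, 95.3, 106.6, 110.6, 115.6, 135.5.
The total first reaches 100 DD on day 9.

day 9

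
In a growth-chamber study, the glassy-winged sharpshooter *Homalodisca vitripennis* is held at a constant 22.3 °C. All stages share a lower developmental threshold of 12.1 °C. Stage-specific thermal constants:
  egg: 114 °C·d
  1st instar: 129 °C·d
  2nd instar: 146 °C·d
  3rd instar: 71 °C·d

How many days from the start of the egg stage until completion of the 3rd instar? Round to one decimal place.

Daily accumulation at 22.3 °C = 22.3 − 12.1 = 10.2 DD/day.
Total K = 114 + 129 + 146 + 71 = 460 DD.
Total duration = 460 / 10.2 = 45.098 ≈ 45.1 days.

45.1 days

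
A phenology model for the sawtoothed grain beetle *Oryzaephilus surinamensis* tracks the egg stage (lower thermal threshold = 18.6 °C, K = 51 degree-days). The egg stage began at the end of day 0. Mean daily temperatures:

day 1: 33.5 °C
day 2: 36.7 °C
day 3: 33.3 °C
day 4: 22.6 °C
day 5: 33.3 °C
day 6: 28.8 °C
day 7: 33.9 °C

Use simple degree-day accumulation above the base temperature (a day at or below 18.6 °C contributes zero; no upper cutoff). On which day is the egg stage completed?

Daily DD above 18.6 °C: 14.9, 18.1, 14.7, 4.0, 14.7, 10.2, 15.3.
Cumulative: 14.9, 33.0, 47.7, 51.7, 66.4, 76.6, 91.9.
The total first reaches 51 DD on day 4.

day 4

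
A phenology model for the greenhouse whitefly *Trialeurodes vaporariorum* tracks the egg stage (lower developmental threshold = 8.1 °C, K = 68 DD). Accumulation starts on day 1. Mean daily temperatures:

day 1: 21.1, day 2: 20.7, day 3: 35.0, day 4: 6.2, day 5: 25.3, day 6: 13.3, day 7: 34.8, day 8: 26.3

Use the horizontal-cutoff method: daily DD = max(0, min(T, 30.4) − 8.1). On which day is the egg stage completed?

day 6

Daily DD above 8.1 °C (capped at 22.3): 13.0, 12.6, 22.3, 0.0, 17.2, 5.2, 22.3, 18.2.
Cumulative: 13.0, 25.6, 47.9, 47.9, 65.1, 70.3, 92.6, 110.8.
The total first reaches 68 DD on day 6.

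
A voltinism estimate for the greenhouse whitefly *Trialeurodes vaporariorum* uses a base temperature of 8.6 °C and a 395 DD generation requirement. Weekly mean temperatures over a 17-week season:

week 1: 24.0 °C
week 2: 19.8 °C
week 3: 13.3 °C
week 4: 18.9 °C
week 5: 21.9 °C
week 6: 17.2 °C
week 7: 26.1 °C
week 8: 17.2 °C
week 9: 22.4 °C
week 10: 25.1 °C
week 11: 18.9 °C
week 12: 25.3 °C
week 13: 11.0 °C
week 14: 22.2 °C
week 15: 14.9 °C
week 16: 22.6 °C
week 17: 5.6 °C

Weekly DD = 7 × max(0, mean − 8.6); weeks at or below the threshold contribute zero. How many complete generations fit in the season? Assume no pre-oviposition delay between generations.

Weekly DD (7 × max(0, T̄ − 8.6)): 107.8, 78.4, 32.9, 72.1, 93.1, 60.2, 122.5, 60.2, 96.6, 115.5, 72.1, 116.9, 16.8, 95.2, 44.1, 98.0, 0.0.
Season total = 1282.4 DD.
Complete generations = ⌊1282.4 / 395⌋ = 3.

3 generations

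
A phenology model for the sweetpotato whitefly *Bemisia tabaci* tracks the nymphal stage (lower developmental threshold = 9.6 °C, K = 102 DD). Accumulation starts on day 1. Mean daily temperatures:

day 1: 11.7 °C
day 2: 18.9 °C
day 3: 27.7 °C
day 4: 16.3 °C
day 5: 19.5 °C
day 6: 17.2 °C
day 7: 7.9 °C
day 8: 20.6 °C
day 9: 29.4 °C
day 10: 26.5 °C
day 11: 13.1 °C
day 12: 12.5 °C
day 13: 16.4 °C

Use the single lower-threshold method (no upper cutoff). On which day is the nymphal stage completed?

day 11

Daily DD above 9.6 °C: 2.1, 9.3, 18.1, 6.7, 9.9, 7.6, 0.0, 11.0, 19.8, 16.9, 3.5, 2.9, 6.8.
Cumulative: 2.1, 11.4, 29.5, 36.2, 46.1, 53.7, 53.7, 64.7, 84.5, 101.4, 104.9, 107.8, 114.6.
The total first reaches 102 DD on day 11.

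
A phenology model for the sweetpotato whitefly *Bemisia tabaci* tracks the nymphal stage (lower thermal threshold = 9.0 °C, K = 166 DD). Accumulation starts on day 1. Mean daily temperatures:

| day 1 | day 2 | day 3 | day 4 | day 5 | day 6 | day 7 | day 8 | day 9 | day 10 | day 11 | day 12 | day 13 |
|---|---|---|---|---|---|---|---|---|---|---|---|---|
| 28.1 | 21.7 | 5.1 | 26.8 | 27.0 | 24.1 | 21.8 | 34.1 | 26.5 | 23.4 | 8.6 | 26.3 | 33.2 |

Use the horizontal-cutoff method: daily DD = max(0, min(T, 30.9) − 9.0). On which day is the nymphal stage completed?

Daily DD above 9.0 °C (capped at 21.9): 19.1, 12.7, 0.0, 17.8, 18.0, 15.1, 12.8, 21.9, 17.5, 14.4, 0.0, 17.3, 21.9.
Cumulative: 19.1, 31.8, 31.8, 49.6, 67.6, 82.7, 95.5, 117.4, 134.9, 149.3, 149.3, 166.6, 188.5.
The total first reaches 166 DD on day 12.

day 12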